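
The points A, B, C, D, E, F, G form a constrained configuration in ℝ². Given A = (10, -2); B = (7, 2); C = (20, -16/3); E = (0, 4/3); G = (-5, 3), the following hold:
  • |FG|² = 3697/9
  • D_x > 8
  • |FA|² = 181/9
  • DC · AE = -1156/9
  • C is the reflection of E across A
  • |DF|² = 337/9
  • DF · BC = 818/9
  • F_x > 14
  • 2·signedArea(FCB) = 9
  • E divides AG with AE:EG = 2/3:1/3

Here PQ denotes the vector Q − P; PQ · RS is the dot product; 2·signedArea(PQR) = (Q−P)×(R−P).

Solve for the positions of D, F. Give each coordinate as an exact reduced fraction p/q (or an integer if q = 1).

1. F_x = 72/5  [line -22/3·x + -13·y + 205/3 = 0 ∩ |FG|² = 3697/9]
2. F_y = -43/15  [line -22/3·x + -13·y + 205/3 = 0 ∩ |FG|² = 3697/9]
   → F = (72/5, -43/15)
3. D_x = 44/5  [DC · AE = -1156/9 ∩ DF · BC = 818/9]
4. D_y = -2/5  [DC · AE = -1156/9 ∩ DF · BC = 818/9]
   → D = (44/5, -2/5)

D = (44/5, -2/5)
F = (72/5, -43/15)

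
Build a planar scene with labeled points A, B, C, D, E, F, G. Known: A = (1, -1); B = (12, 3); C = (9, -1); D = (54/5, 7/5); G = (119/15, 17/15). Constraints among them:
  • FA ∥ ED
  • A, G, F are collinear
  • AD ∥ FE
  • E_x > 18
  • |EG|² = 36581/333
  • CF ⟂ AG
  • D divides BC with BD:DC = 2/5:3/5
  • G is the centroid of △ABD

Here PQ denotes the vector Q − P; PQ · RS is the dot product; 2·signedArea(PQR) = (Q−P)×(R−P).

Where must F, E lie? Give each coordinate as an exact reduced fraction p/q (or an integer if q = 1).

E = (670/37, 135/37)
F = (1537/185, 231/185)

1. F_x = 1537/185  [A, G, F are collinear ∩ CF ⟂ AG]
2. F_y = 231/185  [A, G, F are collinear ∩ CF ⟂ AG]
   → F = (1537/185, 231/185)
3. E_x = 670/37  [FA ∥ ED ∩ AD ∥ FE]
4. E_y = 135/37  [FA ∥ ED ∩ AD ∥ FE]
   → E = (670/37, 135/37)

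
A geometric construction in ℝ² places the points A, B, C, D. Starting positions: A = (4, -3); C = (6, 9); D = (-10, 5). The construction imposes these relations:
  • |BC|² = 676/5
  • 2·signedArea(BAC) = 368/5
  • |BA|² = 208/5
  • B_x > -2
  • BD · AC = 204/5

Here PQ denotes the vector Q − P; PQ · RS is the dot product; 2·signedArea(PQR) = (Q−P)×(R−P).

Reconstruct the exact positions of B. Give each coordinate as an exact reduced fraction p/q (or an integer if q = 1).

1. B_x = -8/5  [2·signedArea(BAC) = 368/5 ∩ BD · AC = 204/5]
2. B_y = 1/5  [2·signedArea(BAC) = 368/5 ∩ BD · AC = 204/5]
   → B = (-8/5, 1/5)

B = (-8/5, 1/5)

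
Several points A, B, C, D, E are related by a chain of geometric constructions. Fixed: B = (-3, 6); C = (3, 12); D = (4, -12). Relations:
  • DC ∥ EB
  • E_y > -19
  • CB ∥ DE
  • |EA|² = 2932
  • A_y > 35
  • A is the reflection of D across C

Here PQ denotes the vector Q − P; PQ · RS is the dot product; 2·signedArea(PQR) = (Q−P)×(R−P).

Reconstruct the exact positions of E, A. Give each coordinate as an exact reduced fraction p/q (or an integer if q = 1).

A = (2, 36)
E = (-2, -18)

1. E_x = -2  [DC ∥ EB ∩ CB ∥ DE]
2. E_y = -18  [DC ∥ EB ∩ CB ∥ DE]
   → E = (-2, -18)
3. A_x = 2  [A is the reflection of D across C]
4. A_y = 36  [A is the reflection of D across C]
   → A = (2, 36)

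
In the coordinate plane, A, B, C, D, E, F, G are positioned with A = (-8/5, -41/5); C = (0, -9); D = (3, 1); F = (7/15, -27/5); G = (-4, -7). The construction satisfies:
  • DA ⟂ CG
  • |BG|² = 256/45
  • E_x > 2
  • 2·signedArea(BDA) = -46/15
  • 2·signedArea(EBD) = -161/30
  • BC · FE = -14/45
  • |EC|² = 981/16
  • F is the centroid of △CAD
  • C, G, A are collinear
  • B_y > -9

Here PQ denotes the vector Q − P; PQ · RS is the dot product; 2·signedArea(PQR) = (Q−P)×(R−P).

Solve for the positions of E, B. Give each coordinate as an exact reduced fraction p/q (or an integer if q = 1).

1. B_x = -28/15  [line 46/5·x + -23/5·y + -299/15 = 0 ∩ |BG|² = 256/45]
2. B_y = -121/15  [line 46/5·x + -23/5·y + -299/15 = 0 ∩ |BG|² = 256/45]
   → B = (-28/15, -121/15)
3. E_x = 9/4  [2·signedArea(EBD) = -161/30 ∩ BC · FE = -14/45]
4. E_y = -3/2  [2·signedArea(EBD) = -161/30 ∩ BC · FE = -14/45]
   → E = (9/4, -3/2)

B = (-28/15, -121/15)
E = (9/4, -3/2)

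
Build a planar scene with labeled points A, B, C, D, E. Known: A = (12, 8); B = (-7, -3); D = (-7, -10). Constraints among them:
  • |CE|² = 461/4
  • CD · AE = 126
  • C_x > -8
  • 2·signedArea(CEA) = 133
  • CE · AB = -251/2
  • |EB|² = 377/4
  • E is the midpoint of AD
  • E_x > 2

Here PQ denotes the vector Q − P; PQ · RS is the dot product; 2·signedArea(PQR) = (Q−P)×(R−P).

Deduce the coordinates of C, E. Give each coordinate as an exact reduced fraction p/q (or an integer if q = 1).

1. E_x = 5/2  [E is the midpoint of AD]
2. E_y = -1  [E is the midpoint of AD]
   → E = (5/2, -1)
3. C_x = -7  [2·signedArea(CEA) = 133 ∩ CE · AB = -251/2]
4. C_y = 4  [2·signedArea(CEA) = 133 ∩ CE · AB = -251/2]
   → C = (-7, 4)

C = (-7, 4)
E = (5/2, -1)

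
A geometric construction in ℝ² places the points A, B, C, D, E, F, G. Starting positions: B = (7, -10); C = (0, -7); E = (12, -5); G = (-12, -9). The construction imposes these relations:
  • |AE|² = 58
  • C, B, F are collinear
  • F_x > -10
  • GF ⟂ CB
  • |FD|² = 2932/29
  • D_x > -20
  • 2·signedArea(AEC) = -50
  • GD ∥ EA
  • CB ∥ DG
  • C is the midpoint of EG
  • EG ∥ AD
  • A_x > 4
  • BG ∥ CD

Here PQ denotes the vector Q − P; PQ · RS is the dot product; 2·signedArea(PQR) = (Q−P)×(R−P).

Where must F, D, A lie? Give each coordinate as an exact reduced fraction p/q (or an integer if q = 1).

A = (5, -2)
D = (-19, -6)
F = (-273/29, -86/29)

1. F_x = -273/29  [C, B, F are collinear ∩ GF ⟂ CB]
2. F_y = -86/29  [C, B, F are collinear ∩ GF ⟂ CB]
   → F = (-273/29, -86/29)
3. D_x = -19  [CB ∥ DG ∩ BG ∥ CD]
4. D_y = -6  [CB ∥ DG ∩ BG ∥ CD]
   → D = (-19, -6)
5. A_x = 5  [EG ∥ AD ∩ GD ∥ EA]
6. A_y = -2  [EG ∥ AD ∩ GD ∥ EA]
   → A = (5, -2)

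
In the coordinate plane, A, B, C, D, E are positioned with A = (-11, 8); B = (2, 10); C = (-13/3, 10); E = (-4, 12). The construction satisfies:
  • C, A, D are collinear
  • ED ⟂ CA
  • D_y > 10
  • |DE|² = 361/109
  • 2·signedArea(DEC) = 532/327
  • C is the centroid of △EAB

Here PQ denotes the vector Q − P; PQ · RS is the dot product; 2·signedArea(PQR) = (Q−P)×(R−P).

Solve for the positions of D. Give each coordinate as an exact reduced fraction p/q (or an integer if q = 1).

D = (-379/109, 1118/109)

1. D_x = -379/109  [C, A, D are collinear ∩ ED ⟂ CA]
2. D_y = 1118/109  [C, A, D are collinear ∩ ED ⟂ CA]
   → D = (-379/109, 1118/109)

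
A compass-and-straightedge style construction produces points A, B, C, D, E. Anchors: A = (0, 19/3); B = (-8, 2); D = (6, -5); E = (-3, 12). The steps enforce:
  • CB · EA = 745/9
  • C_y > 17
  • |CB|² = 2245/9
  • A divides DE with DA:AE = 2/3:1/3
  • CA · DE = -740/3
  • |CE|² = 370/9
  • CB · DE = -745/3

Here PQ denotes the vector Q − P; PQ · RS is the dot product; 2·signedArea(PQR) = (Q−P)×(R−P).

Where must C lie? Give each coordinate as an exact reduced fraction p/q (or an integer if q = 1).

1. C_x = -6  [line 9·x + -17·y + 1063/3 = 0 ∩ |CE|² = 370/9]
2. C_y = 53/3  [line 9·x + -17·y + 1063/3 = 0 ∩ |CE|² = 370/9]
   → C = (-6, 53/3)

C = (-6, 53/3)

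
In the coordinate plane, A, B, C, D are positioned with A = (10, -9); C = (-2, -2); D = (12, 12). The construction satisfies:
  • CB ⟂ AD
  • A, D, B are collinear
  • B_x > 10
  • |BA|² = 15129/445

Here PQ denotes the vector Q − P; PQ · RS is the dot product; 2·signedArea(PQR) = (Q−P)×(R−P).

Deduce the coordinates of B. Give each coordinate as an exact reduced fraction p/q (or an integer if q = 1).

B = (4696/445, -1422/445)

1. B_x = 4696/445  [A, D, B are collinear ∩ CB ⟂ AD]
2. B_y = -1422/445  [A, D, B are collinear ∩ CB ⟂ AD]
   → B = (4696/445, -1422/445)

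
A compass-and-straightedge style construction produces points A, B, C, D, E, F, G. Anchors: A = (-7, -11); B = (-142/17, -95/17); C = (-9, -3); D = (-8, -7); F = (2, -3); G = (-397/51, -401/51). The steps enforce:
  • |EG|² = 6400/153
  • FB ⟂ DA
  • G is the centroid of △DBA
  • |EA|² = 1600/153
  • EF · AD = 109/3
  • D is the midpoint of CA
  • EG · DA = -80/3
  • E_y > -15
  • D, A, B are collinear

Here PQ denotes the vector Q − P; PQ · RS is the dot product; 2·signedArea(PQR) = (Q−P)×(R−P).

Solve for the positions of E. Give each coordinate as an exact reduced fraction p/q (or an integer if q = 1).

1. E_x = -317/51  [line -1·x + 4·y + 151/3 = 0 ∩ |EG|² = 6400/153]
2. E_y = -721/51  [line -1·x + 4·y + 151/3 = 0 ∩ |EG|² = 6400/153]
   → E = (-317/51, -721/51)

E = (-317/51, -721/51)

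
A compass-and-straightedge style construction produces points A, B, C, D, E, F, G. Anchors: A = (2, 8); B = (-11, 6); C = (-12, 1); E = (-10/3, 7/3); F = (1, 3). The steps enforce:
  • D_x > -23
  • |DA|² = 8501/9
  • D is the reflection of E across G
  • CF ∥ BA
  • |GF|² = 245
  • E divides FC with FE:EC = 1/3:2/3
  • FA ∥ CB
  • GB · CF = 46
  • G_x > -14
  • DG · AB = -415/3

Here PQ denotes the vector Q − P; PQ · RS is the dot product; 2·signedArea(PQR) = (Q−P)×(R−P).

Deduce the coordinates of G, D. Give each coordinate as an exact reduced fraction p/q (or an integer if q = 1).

1. G_x = -13  [line -13·x + -2·y + -177 = 0 ∩ |GF|² = 245]
2. G_y = -4  [line -13·x + -2·y + -177 = 0 ∩ |GF|² = 245]
   → G = (-13, -4)
3. D_x = -68/3  [D is the reflection of E across G]
4. D_y = -31/3  [D is the reflection of E across G]
   → D = (-68/3, -31/3)

D = (-68/3, -31/3)
G = (-13, -4)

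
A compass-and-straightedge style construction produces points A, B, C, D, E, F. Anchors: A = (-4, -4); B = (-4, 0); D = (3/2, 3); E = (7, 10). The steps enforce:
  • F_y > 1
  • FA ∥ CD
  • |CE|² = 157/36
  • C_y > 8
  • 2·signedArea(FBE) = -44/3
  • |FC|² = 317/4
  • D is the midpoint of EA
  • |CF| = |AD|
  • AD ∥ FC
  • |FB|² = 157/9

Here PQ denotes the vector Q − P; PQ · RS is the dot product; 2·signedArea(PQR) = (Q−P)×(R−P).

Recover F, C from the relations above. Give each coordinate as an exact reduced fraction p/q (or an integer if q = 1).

C = (31/6, 9)
F = (-1/3, 2)

1. F_x = -1/3  [line -10·x + 11·y + -76/3 = 0 ∩ |FB|² = 157/9]
2. F_y = 2  [line -10·x + 11·y + -76/3 = 0 ∩ |FB|² = 157/9]
   → F = (-1/3, 2)
3. C_x = 31/6  [FA ∥ CD ∩ AD ∥ FC]
4. C_y = 9  [FA ∥ CD ∩ AD ∥ FC]
   → C = (31/6, 9)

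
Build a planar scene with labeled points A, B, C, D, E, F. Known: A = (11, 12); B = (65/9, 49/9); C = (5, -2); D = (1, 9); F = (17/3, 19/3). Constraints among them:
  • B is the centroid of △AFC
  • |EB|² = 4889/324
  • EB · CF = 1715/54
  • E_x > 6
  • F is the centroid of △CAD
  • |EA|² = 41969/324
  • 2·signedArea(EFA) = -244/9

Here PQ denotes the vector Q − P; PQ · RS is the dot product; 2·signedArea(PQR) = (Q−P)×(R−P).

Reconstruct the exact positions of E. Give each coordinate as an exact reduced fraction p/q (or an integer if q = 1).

1. E_x = 55/9  [2·signedArea(EFA) = -244/9 ∩ EB · CF = 1715/54]
2. E_y = 31/18  [2·signedArea(EFA) = -244/9 ∩ EB · CF = 1715/54]
   → E = (55/9, 31/18)

E = (55/9, 31/18)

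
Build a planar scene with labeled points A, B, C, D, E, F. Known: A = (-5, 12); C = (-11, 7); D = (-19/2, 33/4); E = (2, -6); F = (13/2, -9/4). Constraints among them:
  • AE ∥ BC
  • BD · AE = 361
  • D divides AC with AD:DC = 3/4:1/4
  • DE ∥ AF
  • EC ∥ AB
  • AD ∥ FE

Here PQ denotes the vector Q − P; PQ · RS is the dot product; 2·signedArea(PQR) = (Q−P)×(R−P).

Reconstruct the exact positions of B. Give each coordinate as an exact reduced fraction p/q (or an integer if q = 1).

1. B_x = -18  [AE ∥ BC ∩ EC ∥ AB]
2. B_y = 25  [AE ∥ BC ∩ EC ∥ AB]
   → B = (-18, 25)

B = (-18, 25)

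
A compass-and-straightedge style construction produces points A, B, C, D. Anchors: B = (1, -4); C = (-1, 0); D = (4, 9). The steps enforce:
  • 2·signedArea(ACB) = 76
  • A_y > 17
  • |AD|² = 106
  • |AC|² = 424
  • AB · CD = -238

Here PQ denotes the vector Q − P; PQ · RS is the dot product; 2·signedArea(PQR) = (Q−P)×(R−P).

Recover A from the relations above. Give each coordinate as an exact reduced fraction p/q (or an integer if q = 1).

A = (9, 18)

1. A_x = 9  [2·signedArea(ACB) = 76 ∩ AB · CD = -238]
2. A_y = 18  [2·signedArea(ACB) = 76 ∩ AB · CD = -238]
   → A = (9, 18)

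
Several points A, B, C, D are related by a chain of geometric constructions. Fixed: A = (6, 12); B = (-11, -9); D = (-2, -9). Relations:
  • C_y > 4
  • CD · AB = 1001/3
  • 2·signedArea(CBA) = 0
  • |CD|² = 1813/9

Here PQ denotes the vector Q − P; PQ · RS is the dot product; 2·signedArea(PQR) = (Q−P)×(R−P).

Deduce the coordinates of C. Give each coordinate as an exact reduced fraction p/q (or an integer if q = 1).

1. C_x = 1/3  [2·signedArea(CBA) = 0 ∩ CD · AB = 1001/3]
2. C_y = 5  [2·signedArea(CBA) = 0 ∩ CD · AB = 1001/3]
   → C = (1/3, 5)

C = (1/3, 5)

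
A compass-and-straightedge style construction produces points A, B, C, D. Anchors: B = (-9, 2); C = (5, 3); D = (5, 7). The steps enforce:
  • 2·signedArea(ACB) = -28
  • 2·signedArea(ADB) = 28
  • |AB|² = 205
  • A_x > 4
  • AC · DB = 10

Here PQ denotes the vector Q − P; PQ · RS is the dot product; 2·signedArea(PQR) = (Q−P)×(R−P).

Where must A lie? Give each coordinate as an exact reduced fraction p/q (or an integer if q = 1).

1. A_x = 5  [AC · DB = 10 ∩ 2·signedArea(ADB) = 28]
2. A_y = 5  [AC · DB = 10 ∩ 2·signedArea(ADB) = 28]
   → A = (5, 5)

A = (5, 5)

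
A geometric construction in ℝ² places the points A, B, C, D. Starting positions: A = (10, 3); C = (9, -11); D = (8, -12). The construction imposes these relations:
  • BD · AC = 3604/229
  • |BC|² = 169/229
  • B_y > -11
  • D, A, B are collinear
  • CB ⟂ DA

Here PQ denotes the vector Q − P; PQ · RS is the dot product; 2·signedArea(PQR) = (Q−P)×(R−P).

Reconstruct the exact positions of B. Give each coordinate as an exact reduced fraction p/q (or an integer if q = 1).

1. B_x = 1866/229  [D, A, B are collinear ∩ CB ⟂ DA]
2. B_y = -2493/229  [D, A, B are collinear ∩ CB ⟂ DA]
   → B = (1866/229, -2493/229)

B = (1866/229, -2493/229)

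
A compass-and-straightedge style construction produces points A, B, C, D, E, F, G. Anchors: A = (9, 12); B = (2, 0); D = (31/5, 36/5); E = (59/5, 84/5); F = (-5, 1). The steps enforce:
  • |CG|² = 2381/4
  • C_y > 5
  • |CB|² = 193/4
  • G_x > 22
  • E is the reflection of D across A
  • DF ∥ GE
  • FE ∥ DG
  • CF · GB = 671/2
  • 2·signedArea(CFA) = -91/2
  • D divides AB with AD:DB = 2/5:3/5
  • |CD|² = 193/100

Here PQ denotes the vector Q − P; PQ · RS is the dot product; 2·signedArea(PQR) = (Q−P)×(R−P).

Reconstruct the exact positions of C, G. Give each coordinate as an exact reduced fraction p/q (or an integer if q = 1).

C = (11/2, 6)
G = (23, 23)

1. C_x = 11/2  [line -11·x + 14·y + -47/2 = 0 ∩ |CB|² = 193/4]
2. C_y = 6  [line -11·x + 14·y + -47/2 = 0 ∩ |CB|² = 193/4]
   → C = (11/2, 6)
3. G_x = 23  [DF ∥ GE ∩ FE ∥ DG]
4. G_y = 23  [DF ∥ GE ∩ FE ∥ DG]
   → G = (23, 23)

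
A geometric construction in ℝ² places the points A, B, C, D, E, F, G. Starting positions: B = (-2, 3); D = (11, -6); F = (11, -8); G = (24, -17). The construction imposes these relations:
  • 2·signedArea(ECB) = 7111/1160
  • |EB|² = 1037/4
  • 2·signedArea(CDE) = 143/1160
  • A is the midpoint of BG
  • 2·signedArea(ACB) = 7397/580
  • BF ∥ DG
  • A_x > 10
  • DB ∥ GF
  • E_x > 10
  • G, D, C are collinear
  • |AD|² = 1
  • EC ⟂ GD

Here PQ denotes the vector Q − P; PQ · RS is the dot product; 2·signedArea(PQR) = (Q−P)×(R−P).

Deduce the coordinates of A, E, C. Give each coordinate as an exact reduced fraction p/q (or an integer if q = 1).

1. A_x = 11  [A is the midpoint of BG]
2. A_y = -7  [A is the midpoint of BG]
   → A = (11, -7)
3. C_x = 6523/580  [G, D, C are collinear ∩ 2·signedArea(ACB) = 7397/580]
4. C_y = -3601/580  [G, D, C are collinear ∩ 2·signedArea(ACB) = 7397/580]
   → C = (6523/580, -3601/580)
5. E_x = 11  [2·signedArea(ECB) = 7111/1160 ∩ EC ⟂ GD]
6. E_y = -13/2  [2·signedArea(ECB) = 7111/1160 ∩ EC ⟂ GD]
   → E = (11, -13/2)

A = (11, -7)
C = (6523/580, -3601/580)
E = (11, -13/2)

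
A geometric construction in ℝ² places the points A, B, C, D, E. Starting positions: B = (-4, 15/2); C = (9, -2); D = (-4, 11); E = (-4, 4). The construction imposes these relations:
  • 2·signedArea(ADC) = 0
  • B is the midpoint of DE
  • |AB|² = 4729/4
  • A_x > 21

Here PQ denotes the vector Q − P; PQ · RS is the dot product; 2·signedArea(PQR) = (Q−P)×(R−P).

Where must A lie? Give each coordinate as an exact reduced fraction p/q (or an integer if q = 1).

A = (22, -15)

1. A_x = 22  [line 13·x + 13·y + -91 = 0 ∩ |AB|² = 4729/4]
2. A_y = -15  [line 13·x + 13·y + -91 = 0 ∩ |AB|² = 4729/4]
   → A = (22, -15)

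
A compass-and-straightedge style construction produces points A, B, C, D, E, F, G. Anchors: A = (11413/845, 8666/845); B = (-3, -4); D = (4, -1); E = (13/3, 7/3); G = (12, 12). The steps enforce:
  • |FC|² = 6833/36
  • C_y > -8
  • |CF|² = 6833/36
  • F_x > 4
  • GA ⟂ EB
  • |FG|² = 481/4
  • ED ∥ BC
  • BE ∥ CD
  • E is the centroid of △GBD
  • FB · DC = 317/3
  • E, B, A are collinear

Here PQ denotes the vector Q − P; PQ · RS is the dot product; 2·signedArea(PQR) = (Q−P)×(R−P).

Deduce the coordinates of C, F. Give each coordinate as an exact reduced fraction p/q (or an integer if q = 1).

1. C_x = -10/3  [BE ∥ CD ∩ ED ∥ BC]
2. C_y = -22/3  [BE ∥ CD ∩ ED ∥ BC]
   → C = (-10/3, -22/3)
3. F_x = 9/2  [line 22/3·x + 19/3·y + -175/3 = 0 ∩ |FG|² = 481/4]
4. F_y = 4  [line 22/3·x + 19/3·y + -175/3 = 0 ∩ |FG|² = 481/4]
   → F = (9/2, 4)

C = (-10/3, -22/3)
F = (9/2, 4)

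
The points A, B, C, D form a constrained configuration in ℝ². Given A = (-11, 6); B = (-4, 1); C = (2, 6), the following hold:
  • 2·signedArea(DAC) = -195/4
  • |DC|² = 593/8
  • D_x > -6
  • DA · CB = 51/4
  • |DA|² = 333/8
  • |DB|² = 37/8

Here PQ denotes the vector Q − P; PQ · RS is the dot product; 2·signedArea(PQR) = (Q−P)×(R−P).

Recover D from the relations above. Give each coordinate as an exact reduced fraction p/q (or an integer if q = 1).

1. D_x = -23/4  [DA · CB = 51/4 ∩ 2·signedArea(DAC) = -195/4]
2. D_y = 9/4  [DA · CB = 51/4 ∩ 2·signedArea(DAC) = -195/4]
   → D = (-23/4, 9/4)

D = (-23/4, 9/4)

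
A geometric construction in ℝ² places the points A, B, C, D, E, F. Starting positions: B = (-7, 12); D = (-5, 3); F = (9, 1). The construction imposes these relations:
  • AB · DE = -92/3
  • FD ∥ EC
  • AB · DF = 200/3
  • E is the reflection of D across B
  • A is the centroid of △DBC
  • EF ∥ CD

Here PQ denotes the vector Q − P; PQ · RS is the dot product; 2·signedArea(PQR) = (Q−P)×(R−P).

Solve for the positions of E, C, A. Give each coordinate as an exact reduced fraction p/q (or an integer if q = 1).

1. E_x = -9  [E is the reflection of D across B]
2. E_y = 21  [E is the reflection of D across B]
   → E = (-9, 21)
3. C_x = -23  [EF ∥ CD ∩ FD ∥ EC]
4. C_y = 23  [EF ∥ CD ∩ FD ∥ EC]
   → C = (-23, 23)
5. A_x = -35/3  [A is the centroid of △DBC]
6. A_y = 38/3  [A is the centroid of △DBC]
   → A = (-35/3, 38/3)

A = (-35/3, 38/3)
C = (-23, 23)
E = (-9, 21)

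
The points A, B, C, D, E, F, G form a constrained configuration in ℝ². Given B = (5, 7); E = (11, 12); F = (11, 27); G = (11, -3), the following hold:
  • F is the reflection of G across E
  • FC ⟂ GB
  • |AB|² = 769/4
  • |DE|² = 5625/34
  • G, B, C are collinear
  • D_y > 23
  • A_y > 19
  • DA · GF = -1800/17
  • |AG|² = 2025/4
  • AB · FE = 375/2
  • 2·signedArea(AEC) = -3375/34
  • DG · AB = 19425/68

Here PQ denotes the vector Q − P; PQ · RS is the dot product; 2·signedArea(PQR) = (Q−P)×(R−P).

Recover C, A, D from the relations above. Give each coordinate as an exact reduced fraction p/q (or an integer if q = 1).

1. C_x = -38/17  [G, B, C are collinear ∩ FC ⟂ GB]
2. C_y = 324/17  [G, B, C are collinear ∩ FC ⟂ GB]
   → C = (-38/17, 324/17)
3. A_x = 11  [AB · FE = 375/2 ∩ 2·signedArea(AEC) = -3375/34]
4. A_y = 39/2  [AB · FE = 375/2 ∩ 2·signedArea(AEC) = -3375/34]
   → A = (11, 39/2)
5. D_x = 149/34  [DA · GF = -1800/17 ∩ DG · AB = 19425/68]
6. D_y = 783/34  [DA · GF = -1800/17 ∩ DG · AB = 19425/68]
   → D = (149/34, 783/34)

A = (11, 39/2)
C = (-38/17, 324/17)
D = (149/34, 783/34)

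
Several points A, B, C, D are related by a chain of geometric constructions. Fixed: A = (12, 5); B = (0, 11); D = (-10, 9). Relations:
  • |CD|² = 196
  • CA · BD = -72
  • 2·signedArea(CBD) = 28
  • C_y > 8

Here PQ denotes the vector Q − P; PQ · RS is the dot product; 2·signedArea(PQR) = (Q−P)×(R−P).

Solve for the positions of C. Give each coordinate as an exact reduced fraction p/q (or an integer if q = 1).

C = (4, 9)

1. C_x = 4  [CA · BD = -72 ∩ 2·signedArea(CBD) = 28]
2. C_y = 9  [CA · BD = -72 ∩ 2·signedArea(CBD) = 28]
   → C = (4, 9)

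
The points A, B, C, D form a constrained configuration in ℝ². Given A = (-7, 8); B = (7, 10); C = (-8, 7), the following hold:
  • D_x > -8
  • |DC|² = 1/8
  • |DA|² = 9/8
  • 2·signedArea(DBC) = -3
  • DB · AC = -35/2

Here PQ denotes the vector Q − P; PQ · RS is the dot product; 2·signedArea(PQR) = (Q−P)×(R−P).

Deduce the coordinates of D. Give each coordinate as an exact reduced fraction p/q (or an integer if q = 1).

D = (-31/4, 29/4)

1. D_x = -31/4  [2·signedArea(DBC) = -3 ∩ DB · AC = -35/2]
2. D_y = 29/4  [2·signedArea(DBC) = -3 ∩ DB · AC = -35/2]
   → D = (-31/4, 29/4)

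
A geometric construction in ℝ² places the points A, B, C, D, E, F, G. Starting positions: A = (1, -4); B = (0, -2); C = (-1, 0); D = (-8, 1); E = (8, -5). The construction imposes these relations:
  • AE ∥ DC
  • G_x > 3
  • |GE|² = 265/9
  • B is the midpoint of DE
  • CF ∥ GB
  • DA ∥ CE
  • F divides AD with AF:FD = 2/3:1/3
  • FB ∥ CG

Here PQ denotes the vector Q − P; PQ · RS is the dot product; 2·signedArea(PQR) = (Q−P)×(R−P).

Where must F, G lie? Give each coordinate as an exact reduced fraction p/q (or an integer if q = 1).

F = (-5, -2/3)
G = (4, -4/3)

1. F_x = -5  [F divides AD with AF:FD = 2/3:1/3]
2. F_y = -2/3  [F divides AD with AF:FD = 2/3:1/3]
   → F = (-5, -2/3)
3. G_x = 4  [CF ∥ GB ∩ FB ∥ CG]
4. G_y = -4/3  [CF ∥ GB ∩ FB ∥ CG]
   → G = (4, -4/3)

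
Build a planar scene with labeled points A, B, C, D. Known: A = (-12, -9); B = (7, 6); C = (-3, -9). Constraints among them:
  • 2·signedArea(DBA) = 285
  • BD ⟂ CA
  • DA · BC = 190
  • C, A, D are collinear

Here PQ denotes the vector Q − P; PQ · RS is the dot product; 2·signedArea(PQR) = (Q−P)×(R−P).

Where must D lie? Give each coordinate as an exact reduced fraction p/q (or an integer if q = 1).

1. D_x = 7  [C, A, D are collinear ∩ BD ⟂ CA]
2. D_y = -9  [C, A, D are collinear ∩ BD ⟂ CA]
   → D = (7, -9)

D = (7, -9)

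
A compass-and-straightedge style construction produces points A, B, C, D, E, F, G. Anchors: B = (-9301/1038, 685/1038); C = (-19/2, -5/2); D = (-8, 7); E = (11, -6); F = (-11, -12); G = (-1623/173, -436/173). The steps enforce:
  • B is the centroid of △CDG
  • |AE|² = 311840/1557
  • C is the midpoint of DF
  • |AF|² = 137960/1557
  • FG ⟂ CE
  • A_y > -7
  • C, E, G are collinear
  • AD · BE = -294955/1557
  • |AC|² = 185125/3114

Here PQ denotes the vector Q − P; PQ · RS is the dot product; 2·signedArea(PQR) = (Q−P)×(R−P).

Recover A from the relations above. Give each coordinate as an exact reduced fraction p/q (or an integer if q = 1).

A = (-541/173, -3550/519)

1. A_x = -541/173  [line -20719/1038·x + 6913/1038·y + -52519/3114 = 0 ∩ |AF|² = 137960/1557]
2. A_y = -3550/519  [line -20719/1038·x + 6913/1038·y + -52519/3114 = 0 ∩ |AF|² = 137960/1557]
   → A = (-541/173, -3550/519)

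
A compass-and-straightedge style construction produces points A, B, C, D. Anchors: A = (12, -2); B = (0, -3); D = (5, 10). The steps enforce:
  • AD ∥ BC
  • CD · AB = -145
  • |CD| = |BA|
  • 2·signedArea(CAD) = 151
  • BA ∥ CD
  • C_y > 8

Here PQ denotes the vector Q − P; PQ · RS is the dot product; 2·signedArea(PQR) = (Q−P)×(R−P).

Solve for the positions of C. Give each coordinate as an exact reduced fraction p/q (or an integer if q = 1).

1. C_x = -7  [BA ∥ CD ∩ AD ∥ BC]
2. C_y = 9  [BA ∥ CD ∩ AD ∥ BC]
   → C = (-7, 9)

C = (-7, 9)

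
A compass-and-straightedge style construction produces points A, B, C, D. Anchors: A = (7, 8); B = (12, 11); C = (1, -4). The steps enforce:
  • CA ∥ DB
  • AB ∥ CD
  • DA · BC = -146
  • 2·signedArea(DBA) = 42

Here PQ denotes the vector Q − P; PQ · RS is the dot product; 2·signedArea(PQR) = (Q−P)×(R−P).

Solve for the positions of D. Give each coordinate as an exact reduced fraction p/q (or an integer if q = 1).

D = (6, -1)

1. D_x = 6  [CA ∥ DB ∩ AB ∥ CD]
2. D_y = -1  [CA ∥ DB ∩ AB ∥ CD]
   → D = (6, -1)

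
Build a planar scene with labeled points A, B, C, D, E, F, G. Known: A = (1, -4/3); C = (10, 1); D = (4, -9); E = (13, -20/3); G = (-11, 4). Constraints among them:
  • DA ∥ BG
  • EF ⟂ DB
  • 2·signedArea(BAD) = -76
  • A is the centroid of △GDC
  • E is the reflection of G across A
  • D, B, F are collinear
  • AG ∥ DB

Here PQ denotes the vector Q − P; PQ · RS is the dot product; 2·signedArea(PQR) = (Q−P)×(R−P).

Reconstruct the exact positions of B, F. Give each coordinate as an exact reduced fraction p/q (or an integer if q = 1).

1. B_x = -8  [DA ∥ BG ∩ AG ∥ DB]
2. B_y = -11/3  [DA ∥ BG ∩ AG ∥ DB]
   → B = (-8, -11/3)
3. F_x = 1033/97  [D, B, F are collinear ∩ EF ⟂ DB]
4. F_y = -3479/291  [D, B, F are collinear ∩ EF ⟂ DB]
   → F = (1033/97, -3479/291)

B = (-8, -11/3)
F = (1033/97, -3479/291)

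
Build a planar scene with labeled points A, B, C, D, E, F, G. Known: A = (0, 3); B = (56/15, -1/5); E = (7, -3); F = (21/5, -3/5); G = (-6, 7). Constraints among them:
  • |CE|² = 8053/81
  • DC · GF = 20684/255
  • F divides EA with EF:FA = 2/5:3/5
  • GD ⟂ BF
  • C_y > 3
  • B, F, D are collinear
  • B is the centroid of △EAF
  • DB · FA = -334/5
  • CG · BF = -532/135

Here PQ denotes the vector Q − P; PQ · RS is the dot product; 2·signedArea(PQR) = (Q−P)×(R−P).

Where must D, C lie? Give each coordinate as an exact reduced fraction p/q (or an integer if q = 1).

1. D_x = -462/85  [B, F, D are collinear ∩ GD ⟂ BF]
2. D_y = 651/85  [B, F, D are collinear ∩ GD ⟂ BF]
   → D = (-462/85, 651/85)
3. C_x = -34/45  [CG · BF = -532/135 ∩ DC · GF = 20684/255]
4. C_y = 49/15  [CG · BF = -532/135 ∩ DC · GF = 20684/255]
   → C = (-34/45, 49/15)

C = (-34/45, 49/15)
D = (-462/85, 651/85)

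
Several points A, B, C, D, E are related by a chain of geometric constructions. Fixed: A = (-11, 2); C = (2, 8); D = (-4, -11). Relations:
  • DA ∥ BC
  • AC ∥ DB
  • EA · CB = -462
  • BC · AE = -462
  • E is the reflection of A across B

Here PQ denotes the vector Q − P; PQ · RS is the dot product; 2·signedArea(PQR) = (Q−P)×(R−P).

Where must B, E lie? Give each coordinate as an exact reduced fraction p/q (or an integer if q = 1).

1. B_x = 9  [DA ∥ BC ∩ AC ∥ DB]
2. B_y = -5  [DA ∥ BC ∩ AC ∥ DB]
   → B = (9, -5)
3. E_x = 29  [E is the reflection of A across B]
4. E_y = -12  [E is the reflection of A across B]
   → E = (29, -12)

B = (9, -5)
E = (29, -12)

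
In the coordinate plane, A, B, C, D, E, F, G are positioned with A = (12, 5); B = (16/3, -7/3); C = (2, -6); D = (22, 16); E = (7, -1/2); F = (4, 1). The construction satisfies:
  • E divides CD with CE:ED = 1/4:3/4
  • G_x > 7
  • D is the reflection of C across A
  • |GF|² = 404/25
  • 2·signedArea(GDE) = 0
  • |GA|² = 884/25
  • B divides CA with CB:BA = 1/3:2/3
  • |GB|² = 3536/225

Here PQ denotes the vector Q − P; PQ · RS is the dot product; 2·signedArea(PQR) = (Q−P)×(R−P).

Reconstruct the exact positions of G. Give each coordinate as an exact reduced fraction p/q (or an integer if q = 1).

1. G_x = 8  [line 33/2·x + -15·y + -123 = 0 ∩ |GB|² = 3536/225]
2. G_y = 3/5  [line 33/2·x + -15·y + -123 = 0 ∩ |GB|² = 3536/225]
   → G = (8, 3/5)

G = (8, 3/5)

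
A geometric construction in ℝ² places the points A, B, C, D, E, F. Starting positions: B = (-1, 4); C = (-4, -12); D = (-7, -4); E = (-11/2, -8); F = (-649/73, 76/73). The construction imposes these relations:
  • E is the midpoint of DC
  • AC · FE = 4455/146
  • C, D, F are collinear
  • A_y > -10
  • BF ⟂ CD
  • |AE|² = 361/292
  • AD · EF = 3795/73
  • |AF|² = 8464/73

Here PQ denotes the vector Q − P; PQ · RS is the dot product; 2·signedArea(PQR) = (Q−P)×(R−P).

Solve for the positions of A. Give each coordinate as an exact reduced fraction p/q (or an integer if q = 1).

1. A_x = -373/73  [line -495/146·x + 660/73·y + 9405/146 = 0 ∩ |AF|² = 8464/73]
2. A_y = -660/73  [line -495/146·x + 660/73·y + 9405/146 = 0 ∩ |AF|² = 8464/73]
   → A = (-373/73, -660/73)

A = (-373/73, -660/73)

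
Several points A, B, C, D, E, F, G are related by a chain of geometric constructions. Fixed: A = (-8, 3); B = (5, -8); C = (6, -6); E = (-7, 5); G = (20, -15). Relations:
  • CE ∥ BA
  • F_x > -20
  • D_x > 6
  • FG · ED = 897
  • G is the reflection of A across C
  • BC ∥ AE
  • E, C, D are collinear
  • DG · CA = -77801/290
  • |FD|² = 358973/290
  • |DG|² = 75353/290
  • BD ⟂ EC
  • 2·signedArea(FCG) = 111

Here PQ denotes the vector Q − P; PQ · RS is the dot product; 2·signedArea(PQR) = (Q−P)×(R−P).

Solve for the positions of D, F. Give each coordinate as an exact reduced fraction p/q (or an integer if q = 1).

D = (1857/290, -1839/290)
F = (-19, 18)

1. D_x = 1857/290  [E, C, D are collinear ∩ BD ⟂ EC]
2. D_y = -1839/290  [E, C, D are collinear ∩ BD ⟂ EC]
   → D = (1857/290, -1839/290)
3. F_x = -19  [FG · ED = 897 ∩ 2·signedArea(FCG) = 111]
4. F_y = 18  [FG · ED = 897 ∩ 2·signedArea(FCG) = 111]
   → F = (-19, 18)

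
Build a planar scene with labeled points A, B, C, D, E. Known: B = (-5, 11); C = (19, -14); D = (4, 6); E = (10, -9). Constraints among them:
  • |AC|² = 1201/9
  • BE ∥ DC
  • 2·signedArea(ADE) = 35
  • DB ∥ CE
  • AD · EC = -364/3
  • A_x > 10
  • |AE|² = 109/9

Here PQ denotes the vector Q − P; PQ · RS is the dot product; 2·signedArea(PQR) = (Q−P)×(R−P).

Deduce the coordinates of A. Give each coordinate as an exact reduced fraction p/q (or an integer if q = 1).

1. A_x = 11  [2·signedArea(ADE) = 35 ∩ AD · EC = -364/3]
2. A_y = -17/3  [2·signedArea(ADE) = 35 ∩ AD · EC = -364/3]
   → A = (11, -17/3)

A = (11, -17/3)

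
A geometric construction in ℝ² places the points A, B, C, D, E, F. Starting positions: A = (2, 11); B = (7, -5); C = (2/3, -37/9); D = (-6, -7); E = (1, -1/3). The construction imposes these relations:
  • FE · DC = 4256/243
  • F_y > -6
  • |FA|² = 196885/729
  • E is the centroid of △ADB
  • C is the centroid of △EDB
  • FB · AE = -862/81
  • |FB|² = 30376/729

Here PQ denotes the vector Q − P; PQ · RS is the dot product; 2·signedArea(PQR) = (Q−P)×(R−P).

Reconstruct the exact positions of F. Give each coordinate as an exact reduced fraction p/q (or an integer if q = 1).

1. F_x = 5/9  [FB · AE = -862/81 ∩ FE · DC = 4256/243]
2. F_y = -145/27  [FB · AE = -862/81 ∩ FE · DC = 4256/243]
   → F = (5/9, -145/27)

F = (5/9, -145/27)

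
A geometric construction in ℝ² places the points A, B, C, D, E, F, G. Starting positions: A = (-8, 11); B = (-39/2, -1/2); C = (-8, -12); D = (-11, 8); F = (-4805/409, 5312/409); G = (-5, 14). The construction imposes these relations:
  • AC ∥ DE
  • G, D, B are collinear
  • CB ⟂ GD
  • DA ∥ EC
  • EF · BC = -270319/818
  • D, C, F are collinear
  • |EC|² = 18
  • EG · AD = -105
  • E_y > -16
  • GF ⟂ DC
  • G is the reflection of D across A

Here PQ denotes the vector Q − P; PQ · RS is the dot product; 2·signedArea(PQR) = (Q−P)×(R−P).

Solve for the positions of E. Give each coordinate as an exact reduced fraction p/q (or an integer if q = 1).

1. E_x = -11  [DA ∥ EC ∩ AC ∥ DE]
2. E_y = -15  [DA ∥ EC ∩ AC ∥ DE]
   → E = (-11, -15)

E = (-11, -15)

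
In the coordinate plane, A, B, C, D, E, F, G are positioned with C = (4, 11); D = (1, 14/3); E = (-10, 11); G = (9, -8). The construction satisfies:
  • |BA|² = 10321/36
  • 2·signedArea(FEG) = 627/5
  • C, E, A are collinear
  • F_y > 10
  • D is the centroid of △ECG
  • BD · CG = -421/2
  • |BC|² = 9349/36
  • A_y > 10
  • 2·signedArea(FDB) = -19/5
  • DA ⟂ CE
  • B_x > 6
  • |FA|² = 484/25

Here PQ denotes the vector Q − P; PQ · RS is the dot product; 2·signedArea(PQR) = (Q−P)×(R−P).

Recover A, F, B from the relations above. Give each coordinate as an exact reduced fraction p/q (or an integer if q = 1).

A = (1, 11)
B = (7, -29/6)
F = (-17/5, 11)

1. A_x = 1  [C, E, A are collinear ∩ DA ⟂ CE]
2. A_y = 11  [C, E, A are collinear ∩ DA ⟂ CE]
   → A = (1, 11)
3. F_x = -17/5  [line 19·x + 19·y + -722/5 = 0 ∩ |FA|² = 484/25]
4. F_y = 11  [line 19·x + 19·y + -722/5 = 0 ∩ |FA|² = 484/25]
   → F = (-17/5, 11)
5. B_x = 7  [BD · CG = -421/2 ∩ 2·signedArea(FDB) = -19/5]
6. B_y = -29/6  [BD · CG = -421/2 ∩ 2·signedArea(FDB) = -19/5]
   → B = (7, -29/6)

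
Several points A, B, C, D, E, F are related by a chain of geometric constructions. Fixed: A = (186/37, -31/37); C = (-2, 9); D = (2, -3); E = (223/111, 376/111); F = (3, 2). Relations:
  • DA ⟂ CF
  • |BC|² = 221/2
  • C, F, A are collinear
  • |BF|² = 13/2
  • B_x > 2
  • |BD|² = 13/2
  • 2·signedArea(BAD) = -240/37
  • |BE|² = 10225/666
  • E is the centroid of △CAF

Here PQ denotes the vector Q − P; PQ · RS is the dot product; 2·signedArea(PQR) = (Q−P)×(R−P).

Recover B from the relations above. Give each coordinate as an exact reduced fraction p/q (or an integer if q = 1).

B = (5/2, -1/2)

1. B_x = 5/2  [line 80/37·x + -112/37·y + -256/37 = 0 ∩ |BD|² = 13/2]
2. B_y = -1/2  [line 80/37·x + -112/37·y + -256/37 = 0 ∩ |BD|² = 13/2]
   → B = (5/2, -1/2)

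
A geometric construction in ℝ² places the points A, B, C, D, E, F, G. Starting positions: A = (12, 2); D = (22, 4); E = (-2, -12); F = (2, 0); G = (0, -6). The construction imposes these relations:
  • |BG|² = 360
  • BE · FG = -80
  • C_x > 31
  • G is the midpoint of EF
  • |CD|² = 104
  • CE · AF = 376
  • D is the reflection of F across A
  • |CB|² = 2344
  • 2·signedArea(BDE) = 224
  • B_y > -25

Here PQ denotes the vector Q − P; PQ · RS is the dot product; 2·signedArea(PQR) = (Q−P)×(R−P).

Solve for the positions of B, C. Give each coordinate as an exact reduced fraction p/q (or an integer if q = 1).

1. B_x = -6  [2·signedArea(BDE) = 224 ∩ BE · FG = -80]
2. B_y = -24  [2·signedArea(BDE) = 224 ∩ BE · FG = -80]
   → B = (-6, -24)
3. C_x = 32  [line 10·x + 2·y + -332 = 0 ∩ |CD|² = 104]
4. C_y = 6  [line 10·x + 2·y + -332 = 0 ∩ |CD|² = 104]
   → C = (32, 6)

B = (-6, -24)
C = (32, 6)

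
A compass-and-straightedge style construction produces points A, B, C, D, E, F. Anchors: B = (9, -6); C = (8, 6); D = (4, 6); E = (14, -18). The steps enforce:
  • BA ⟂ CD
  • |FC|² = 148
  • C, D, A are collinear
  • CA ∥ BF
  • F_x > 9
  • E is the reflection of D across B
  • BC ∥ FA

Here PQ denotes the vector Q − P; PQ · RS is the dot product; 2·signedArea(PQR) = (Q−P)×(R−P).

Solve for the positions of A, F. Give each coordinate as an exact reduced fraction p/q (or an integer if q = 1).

A = (9, 6)
F = (10, -6)

1. A_x = 9  [C, D, A are collinear ∩ BA ⟂ CD]
2. A_y = 6  [C, D, A are collinear ∩ BA ⟂ CD]
   → A = (9, 6)
3. F_x = 10  [BC ∥ FA ∩ CA ∥ BF]
4. F_y = -6  [BC ∥ FA ∩ CA ∥ BF]
   → F = (10, -6)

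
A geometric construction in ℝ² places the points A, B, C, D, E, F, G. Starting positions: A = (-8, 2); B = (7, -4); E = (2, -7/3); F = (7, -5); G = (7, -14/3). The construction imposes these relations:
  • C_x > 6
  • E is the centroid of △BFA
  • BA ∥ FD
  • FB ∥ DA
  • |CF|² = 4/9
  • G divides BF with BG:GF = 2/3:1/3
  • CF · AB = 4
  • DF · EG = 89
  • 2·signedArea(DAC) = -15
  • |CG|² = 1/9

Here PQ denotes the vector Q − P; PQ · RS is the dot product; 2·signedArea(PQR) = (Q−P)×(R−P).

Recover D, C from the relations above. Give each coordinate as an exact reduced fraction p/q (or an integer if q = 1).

C = (7, -13/3)
D = (-8, 1)

1. D_x = -8  [FB ∥ DA ∩ BA ∥ FD]
2. D_y = 1  [FB ∥ DA ∩ BA ∥ FD]
   → D = (-8, 1)
3. C_x = 7  [CF · AB = 4 ∩ 2·signedArea(DAC) = -15]
4. C_y = -13/3  [CF · AB = 4 ∩ 2·signedArea(DAC) = -15]
   → C = (7, -13/3)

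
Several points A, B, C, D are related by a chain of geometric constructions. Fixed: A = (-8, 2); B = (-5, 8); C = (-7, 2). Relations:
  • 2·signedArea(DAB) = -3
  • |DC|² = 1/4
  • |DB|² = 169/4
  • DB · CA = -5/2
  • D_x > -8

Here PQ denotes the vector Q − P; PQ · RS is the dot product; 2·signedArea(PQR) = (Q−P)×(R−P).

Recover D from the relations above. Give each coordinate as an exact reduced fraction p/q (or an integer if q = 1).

1. D_x = -15/2  [DB · CA = -5/2 ∩ 2·signedArea(DAB) = -3]
2. D_y = 2  [DB · CA = -5/2 ∩ 2·signedArea(DAB) = -3]
   → D = (-15/2, 2)

D = (-15/2, 2)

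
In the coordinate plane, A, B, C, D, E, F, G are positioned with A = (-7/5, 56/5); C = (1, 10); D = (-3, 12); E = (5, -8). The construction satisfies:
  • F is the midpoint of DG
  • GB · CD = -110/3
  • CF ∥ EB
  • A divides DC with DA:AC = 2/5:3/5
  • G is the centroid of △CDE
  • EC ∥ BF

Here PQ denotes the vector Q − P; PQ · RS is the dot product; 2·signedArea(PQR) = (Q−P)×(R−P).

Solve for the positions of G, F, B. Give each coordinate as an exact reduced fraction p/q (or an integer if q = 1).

B = (3, -29/3)
F = (-1, 25/3)
G = (1, 14/3)

1. G_x = 1  [G is the centroid of △CDE]
2. G_y = 14/3  [G is the centroid of △CDE]
   → G = (1, 14/3)
3. F_x = -1  [F is the midpoint of DG]
4. F_y = 25/3  [F is the midpoint of DG]
   → F = (-1, 25/3)
5. B_x = 3  [EC ∥ BF ∩ CF ∥ EB]
6. B_y = -29/3  [EC ∥ BF ∩ CF ∥ EB]
   → B = (3, -29/3)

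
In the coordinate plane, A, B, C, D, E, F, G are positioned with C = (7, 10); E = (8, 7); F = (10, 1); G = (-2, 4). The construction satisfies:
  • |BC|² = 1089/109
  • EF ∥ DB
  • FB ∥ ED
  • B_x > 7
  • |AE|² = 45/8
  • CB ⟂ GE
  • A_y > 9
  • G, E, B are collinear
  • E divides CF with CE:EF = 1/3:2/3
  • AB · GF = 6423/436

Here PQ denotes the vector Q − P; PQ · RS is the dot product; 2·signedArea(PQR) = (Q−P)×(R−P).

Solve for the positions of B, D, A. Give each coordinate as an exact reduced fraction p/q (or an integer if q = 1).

1. B_x = 862/109  [G, E, B are collinear ∩ CB ⟂ GE]
2. B_y = 760/109  [G, E, B are collinear ∩ CB ⟂ GE]
   → B = (862/109, 760/109)
3. D_x = 644/109  [EF ∥ DB ∩ FB ∥ ED]
4. D_y = 1414/109  [EF ∥ DB ∩ FB ∥ ED]
   → D = (644/109, 1414/109)
5. A_x = 29/4  [line -12·x + 3·y + 237/4 = 0 ∩ |AE|² = 45/8]
6. A_y = 37/4  [line -12·x + 3·y + 237/4 = 0 ∩ |AE|² = 45/8]
   → A = (29/4, 37/4)

A = (29/4, 37/4)
B = (862/109, 760/109)
D = (644/109, 1414/109)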